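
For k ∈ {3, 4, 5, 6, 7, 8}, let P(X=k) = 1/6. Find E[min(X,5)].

E[min(X,5)] = Σ min(x,5)·P(X=x)
 = 3·1/6 + 4·1/6 + 5·1/6 + 5·1/6 + 5·1/6 + 5·1/6
 = 1/2 + 2/3 + 5/6 + 5/6 + 5/6 + 5/6
 = 9/2

4.5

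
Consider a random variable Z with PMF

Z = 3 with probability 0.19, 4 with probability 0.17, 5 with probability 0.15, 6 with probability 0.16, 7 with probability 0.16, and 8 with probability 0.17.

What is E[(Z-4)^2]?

5.14

E[(Z-4)^2] = Σ (z-4)^2·P(Z=z)
 = 1·0.19 + 0·0.17 + 1·0.15 + 4·0.16 + 9·0.16 + 16·0.17
 = 0.19 + 0 + 0.15 + 0.64 + 1.44 + 2.72
 = 5.14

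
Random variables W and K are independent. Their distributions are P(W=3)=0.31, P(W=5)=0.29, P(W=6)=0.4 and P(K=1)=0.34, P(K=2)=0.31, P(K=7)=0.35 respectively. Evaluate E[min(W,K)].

2.633

E[min(W,K)] = Σ_w Σ_k min(w,k) · P(W=w)P(K=k)
 = 1·0.1054 + 2·0.0961 + 3·0.1085 + 1·0.0986 + 2·0.0899 + 5·0.1015 + 1·0.136 + 2·0.124 + 6·0.14
 = 0.1054 + 0.1922 + 0.3255 + 0.0986 + 0.1798 + 0.5075 + 0.136 + 0.248 + 0.84
 = 2.633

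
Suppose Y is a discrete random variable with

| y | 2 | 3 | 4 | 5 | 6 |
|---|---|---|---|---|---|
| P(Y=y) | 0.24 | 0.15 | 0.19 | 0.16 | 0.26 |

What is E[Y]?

E[Y] = Σ y·P(Y=y)
 = 2·0.24 + 3·0.15 + 4·0.19 + 5·0.16 + 6·0.26
 = 0.48 + 0.45 + 0.76 + 0.8 + 1.56
 = 4.05

4.05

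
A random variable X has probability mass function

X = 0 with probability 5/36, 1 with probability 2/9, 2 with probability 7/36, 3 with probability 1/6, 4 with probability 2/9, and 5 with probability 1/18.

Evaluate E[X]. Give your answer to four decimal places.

E[X] = Σ x·P(X=x)
 = 0·5/36 + 1·2/9 + 2·7/36 + 3·1/6 + 4·2/9 + 5·1/18
 = 0 + 2/9 + 7/18 + 1/2 + 8/9 + 5/18
 = 41/18

2.2778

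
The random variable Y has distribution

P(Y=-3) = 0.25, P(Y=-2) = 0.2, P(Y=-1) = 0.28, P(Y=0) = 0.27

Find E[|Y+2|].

E[|Y+2|] = Σ |y+2|·P(Y=y)
 = 1·0.25 + 0·0.2 + 1·0.28 + 2·0.27
 = 0.25 + 0 + 0.28 + 0.54
 = 1.07

1.07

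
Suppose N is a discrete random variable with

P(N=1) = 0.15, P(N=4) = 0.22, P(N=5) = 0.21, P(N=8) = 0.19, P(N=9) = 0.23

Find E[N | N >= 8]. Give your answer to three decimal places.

8.548

P(N >= 8) = 0.19 + 0.23 = 0.42.
E[N | N >= 8] = [8·0.19 + 9·0.23] / 0.42
 = 3.59 / 0.42
 = 359/42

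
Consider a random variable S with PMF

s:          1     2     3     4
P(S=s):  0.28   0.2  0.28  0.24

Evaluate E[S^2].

7.44

E[S^2] = Σ s^2·P(S=s)
 = 1·0.28 + 4·0.2 + 9·0.28 + 16·0.24
 = 0.28 + 0.8 + 2.52 + 3.84
 = 7.44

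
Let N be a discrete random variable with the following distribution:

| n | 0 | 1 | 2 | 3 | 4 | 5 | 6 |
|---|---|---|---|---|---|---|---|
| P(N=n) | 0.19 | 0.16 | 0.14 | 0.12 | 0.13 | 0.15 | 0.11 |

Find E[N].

2.73

E[N] = Σ n·P(N=n)
 = 0·0.19 + 1·0.16 + 2·0.14 + 3·0.12 + 4·0.13 + 5·0.15 + 6·0.11
 = 0 + 0.16 + 0.28 + 0.36 + 0.52 + 0.75 + 0.66
 = 2.73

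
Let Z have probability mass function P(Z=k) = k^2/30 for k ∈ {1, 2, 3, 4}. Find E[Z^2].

11.8

E[Z^2] = Σ z^2·P(Z=z)
 = 1·1/30 + 4·2/15 + 9·3/10 + 16·8/15
 = 1/30 + 8/15 + 27/10 + 128/15
 = 59/5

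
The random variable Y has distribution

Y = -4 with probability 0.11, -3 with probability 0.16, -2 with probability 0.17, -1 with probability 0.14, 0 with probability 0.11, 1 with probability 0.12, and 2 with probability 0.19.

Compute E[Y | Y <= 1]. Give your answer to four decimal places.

P(Y <= 1) = 0.11 + 0.16 + 0.17 + 0.14 + 0.11 + 0.12 = 0.81.
E[Y | Y <= 1] = [(-4)·0.11 + (-3)·0.16 + (-2)·0.17 + (-1)·0.14 + 0·0.11 + 1·0.12] / 0.81
 = -1.28 / 0.81
 = -128/81

-1.5802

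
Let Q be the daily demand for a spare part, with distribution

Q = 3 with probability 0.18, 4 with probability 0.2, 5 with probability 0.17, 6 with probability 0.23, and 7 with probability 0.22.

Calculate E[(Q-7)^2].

E[(Q-7)^2] = Σ (q-7)^2·P(Q=q)
 = 16·0.18 + 9·0.2 + 4·0.17 + 1·0.23 + 0·0.22
 = 2.88 + 1.8 + 0.68 + 0.23 + 0
 = 5.59

5.59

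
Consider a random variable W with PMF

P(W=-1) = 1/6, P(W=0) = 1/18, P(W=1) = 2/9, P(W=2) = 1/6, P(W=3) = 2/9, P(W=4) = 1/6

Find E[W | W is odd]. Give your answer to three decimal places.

P(W is odd) = 1/6 + 2/9 + 2/9 = 11/18.
E[W | W is odd] = [(-1)·1/6 + 1·2/9 + 3·2/9] / (11/18)
 = 13/18 / (11/18)
 = 13/11

1.182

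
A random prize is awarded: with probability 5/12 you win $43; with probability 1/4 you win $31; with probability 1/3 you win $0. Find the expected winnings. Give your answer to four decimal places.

25.6667

E[payout] = 43·5/12 + 31·1/4 + 0·1/3
 = 215/12 + 31/4 + 0
 = 77/3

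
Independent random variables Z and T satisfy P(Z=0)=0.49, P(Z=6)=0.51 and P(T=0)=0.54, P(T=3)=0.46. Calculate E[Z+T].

4.44

E[Z+T] = Σ_z Σ_t (z+t) · P(Z=z)P(T=t)
 = 0·0.2646 + 3·0.2254 + 6·0.2754 + 9·0.2346
 = 0 + 0.6762 + 1.6524 + 2.1114
 = 4.44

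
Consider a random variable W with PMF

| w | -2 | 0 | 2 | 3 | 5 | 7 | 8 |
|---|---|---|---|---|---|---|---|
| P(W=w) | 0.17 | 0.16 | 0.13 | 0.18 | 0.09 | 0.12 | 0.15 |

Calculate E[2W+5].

E[2W+5] = Σ (2w+5)·P(W=w)
 = 1·0.17 + 5·0.16 + 9·0.13 + 11·0.18 + 15·0.09 + 19·0.12 + 21·0.15
 = 0.17 + 0.8 + 1.17 + 1.98 + 1.35 + 2.28 + 3.15
 = 10.9

10.9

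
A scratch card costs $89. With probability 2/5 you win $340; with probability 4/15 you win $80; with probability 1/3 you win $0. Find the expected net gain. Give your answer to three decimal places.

E[payout] = 340·2/5 + 80·4/15 + 0·1/3
 = 136 + 64/3 + 0
 = 472/3
Net = 472/3 - 89 = 205/3

68.333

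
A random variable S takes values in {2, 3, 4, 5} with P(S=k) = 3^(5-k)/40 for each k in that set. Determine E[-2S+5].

0.1

E[-2S+5] = Σ (-2s+5)·P(S=s)
 = 1·27/40 + (-1)·9/40 + (-3)·3/40 + (-5)·1/40
 = 27/40 + (-9/40) + (-9/40) + (-1/8)
 = 1/10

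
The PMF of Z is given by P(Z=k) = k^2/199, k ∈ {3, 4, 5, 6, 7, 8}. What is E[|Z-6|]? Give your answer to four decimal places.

E[|Z-6|] = Σ |z-6|·P(Z=z)
 = 3·9/199 + 2·16/199 + 1·25/199 + 0·36/199 + 1·49/199 + 2·64/199
 = 27/199 + 32/199 + 25/199 + 0 + 49/199 + 128/199
 = 261/199

1.3116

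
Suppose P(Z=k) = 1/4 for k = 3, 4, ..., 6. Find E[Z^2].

21.5

E[Z^2] = Σ z^2·P(Z=z)
 = 9·1/4 + 16·1/4 + 25·1/4 + 36·1/4
 = 9/4 + 4 + 25/4 + 9
 = 43/2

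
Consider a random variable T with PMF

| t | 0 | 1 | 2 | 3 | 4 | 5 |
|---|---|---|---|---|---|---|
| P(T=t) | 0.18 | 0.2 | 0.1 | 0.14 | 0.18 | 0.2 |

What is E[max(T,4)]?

E[max(T,4)] = Σ max(t,4)·P(T=t)
 = 4·0.18 + 4·0.2 + 4·0.1 + 4·0.14 + 4·0.18 + 5·0.2
 = 0.72 + 0.8 + 0.4 + 0.56 + 0.72 + 1
 = 4.2

4.2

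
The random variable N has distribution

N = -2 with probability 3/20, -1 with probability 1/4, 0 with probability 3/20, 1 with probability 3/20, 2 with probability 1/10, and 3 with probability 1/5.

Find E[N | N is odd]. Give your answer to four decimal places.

P(N is odd) = 1/4 + 3/20 + 1/5 = 3/5.
E[N | N is odd] = [(-1)·1/4 + 1·3/20 + 3·1/5] / (3/5)
 = 1/2 / (3/5)
 = 5/6

0.8333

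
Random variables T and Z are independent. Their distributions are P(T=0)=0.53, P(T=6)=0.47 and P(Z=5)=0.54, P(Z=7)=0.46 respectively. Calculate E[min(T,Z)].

2.5662

E[min(T,Z)] = Σ_t Σ_z min(t,z) · P(T=t)P(Z=z)
 = 0·0.2862 + 0·0.2438 + 5·0.2538 + 6·0.2162
 = 0 + 0 + 1.269 + 1.2972
 = 2.5662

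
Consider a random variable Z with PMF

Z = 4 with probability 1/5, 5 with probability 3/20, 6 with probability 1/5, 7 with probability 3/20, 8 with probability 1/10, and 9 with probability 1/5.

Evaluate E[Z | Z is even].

P(Z is even) = 1/5 + 1/5 + 1/10 = 1/2.
E[Z | Z is even] = [4·1/5 + 6·1/5 + 8·1/10] / (1/2)
 = 14/5 / (1/2)
 = 28/5

5.6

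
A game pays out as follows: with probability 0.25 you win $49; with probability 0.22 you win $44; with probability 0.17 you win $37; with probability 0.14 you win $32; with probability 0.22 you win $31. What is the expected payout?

E[payout] = 49·0.25 + 44·0.22 + 37·0.17 + 32·0.14 + 31·0.22
 = 12.25 + 9.68 + 6.29 + 4.48 + 6.82
 = 39.52

39.52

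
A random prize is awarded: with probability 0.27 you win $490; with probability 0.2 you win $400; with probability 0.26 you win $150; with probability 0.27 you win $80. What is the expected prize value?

E[payout] = 490·0.27 + 400·0.2 + 150·0.26 + 80·0.27
 = 132.3 + 80 + 39 + 21.6
 = 272.9

272.9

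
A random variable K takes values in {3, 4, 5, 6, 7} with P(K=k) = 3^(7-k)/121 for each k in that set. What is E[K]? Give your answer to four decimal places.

3.4793

E[K] = Σ k·P(K=k)
 = 3·81/121 + 4·27/121 + 5·9/121 + 6·3/121 + 7·1/121
 = 243/121 + 108/121 + 45/121 + 18/121 + 7/121
 = 421/121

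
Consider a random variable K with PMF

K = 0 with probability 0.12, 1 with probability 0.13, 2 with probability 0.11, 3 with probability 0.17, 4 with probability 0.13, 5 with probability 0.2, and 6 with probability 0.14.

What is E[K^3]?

69.16

E[K^3] = Σ k^3·P(K=k)
 = 0·0.12 + 1·0.13 + 8·0.11 + 27·0.17 + 64·0.13 + 125·0.2 + 216·0.14
 = 0 + 0.13 + 0.88 + 4.59 + 8.32 + 25 + 30.24
 = 69.16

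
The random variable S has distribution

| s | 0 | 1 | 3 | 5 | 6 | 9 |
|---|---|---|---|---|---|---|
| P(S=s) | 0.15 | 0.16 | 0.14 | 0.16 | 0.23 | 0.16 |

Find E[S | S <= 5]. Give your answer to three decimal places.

P(S <= 5) = 0.15 + 0.16 + 0.14 + 0.16 = 0.61.
E[S | S <= 5] = [0·0.15 + 1·0.16 + 3·0.14 + 5·0.16] / 0.61
 = 1.38 / 0.61
 = 138/61

2.262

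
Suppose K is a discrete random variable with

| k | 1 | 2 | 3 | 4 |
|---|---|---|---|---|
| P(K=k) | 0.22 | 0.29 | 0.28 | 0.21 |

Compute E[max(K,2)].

2.7

E[max(K,2)] = Σ max(k,2)·P(K=k)
 = 2·0.22 + 2·0.29 + 3·0.28 + 4·0.21
 = 0.44 + 0.58 + 0.84 + 0.84
 = 2.7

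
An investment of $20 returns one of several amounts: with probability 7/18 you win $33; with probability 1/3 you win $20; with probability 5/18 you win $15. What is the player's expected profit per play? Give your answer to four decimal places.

3.6667

E[payout] = 33·7/18 + 20·1/3 + 15·5/18
 = 77/6 + 20/3 + 25/6
 = 71/3
Net = 71/3 - 20 = 11/3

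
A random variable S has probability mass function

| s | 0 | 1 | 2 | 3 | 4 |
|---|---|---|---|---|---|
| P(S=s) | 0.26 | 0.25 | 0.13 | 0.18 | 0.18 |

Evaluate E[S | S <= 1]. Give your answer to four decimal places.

P(S <= 1) = 0.26 + 0.25 = 0.51.
E[S | S <= 1] = [0·0.26 + 1·0.25] / 0.51
 = 0.25 / 0.51
 = 25/51

0.4902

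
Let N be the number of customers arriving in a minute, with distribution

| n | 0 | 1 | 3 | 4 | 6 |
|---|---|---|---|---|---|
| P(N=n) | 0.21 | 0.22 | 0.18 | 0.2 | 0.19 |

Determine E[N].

2.7

E[N] = Σ n·P(N=n)
 = 0·0.21 + 1·0.22 + 3·0.18 + 4·0.2 + 6·0.19
 = 0 + 0.22 + 0.54 + 0.8 + 1.14
 = 2.7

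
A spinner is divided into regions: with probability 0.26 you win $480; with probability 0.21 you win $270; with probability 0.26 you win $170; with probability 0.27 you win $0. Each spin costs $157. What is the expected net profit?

E[payout] = 480·0.26 + 270·0.21 + 170·0.26 + 0·0.27
 = 124.8 + 56.7 + 44.2 + 0
 = 225.7
Net = 225.7 - 157 = 68.7

68.7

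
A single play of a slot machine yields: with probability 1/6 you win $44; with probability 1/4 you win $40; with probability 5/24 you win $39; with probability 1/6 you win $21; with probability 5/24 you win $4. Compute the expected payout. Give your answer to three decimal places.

29.792

E[payout] = 44·1/6 + 40·1/4 + 39·5/24 + 21·1/6 + 4·5/24
 = 22/3 + 10 + 65/8 + 7/2 + 5/6
 = 715/24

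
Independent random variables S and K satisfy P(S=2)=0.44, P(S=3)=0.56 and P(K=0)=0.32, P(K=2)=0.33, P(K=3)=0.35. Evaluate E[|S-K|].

1.158

E[|S-K|] = Σ_s Σ_k |s-k| · P(S=s)P(K=k)
 = 2·0.1408 + 0·0.1452 + 1·0.154 + 3·0.1792 + 1·0.1848 + 0·0.196
 = 0.2816 + 0 + 0.154 + 0.5376 + 0.1848 + 0
 = 1.158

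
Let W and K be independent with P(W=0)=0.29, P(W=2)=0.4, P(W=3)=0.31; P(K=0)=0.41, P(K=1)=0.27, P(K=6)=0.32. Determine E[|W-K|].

E[|W-K|] = Σ_w Σ_k |w-k| · P(W=w)P(K=k)
 = 0·0.1189 + 1·0.0783 + 6·0.0928 + 2·0.164 + 1·0.108 + 4·0.128 + 3·0.1271 + 2·0.0837 + 3·0.0992
 = 0 + 0.0783 + 0.5568 + 0.328 + 0.108 + 0.512 + 0.3813 + 0.1674 + 0.2976
 = 2.4294

2.4294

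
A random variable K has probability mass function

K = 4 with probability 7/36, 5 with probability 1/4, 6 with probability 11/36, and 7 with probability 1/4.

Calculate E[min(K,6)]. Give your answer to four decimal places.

E[min(K,6)] = Σ min(k,6)·P(K=k)
 = 4·7/36 + 5·1/4 + 6·11/36 + 6·1/4
 = 7/9 + 5/4 + 11/6 + 3/2
 = 193/36

5.3611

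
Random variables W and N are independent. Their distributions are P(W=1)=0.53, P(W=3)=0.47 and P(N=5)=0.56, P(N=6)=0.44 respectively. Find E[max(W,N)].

E[max(W,N)] = Σ_w Σ_n max(w,n) · P(W=w)P(N=n)
 = 5·0.2968 + 6·0.2332 + 5·0.2632 + 6·0.2068
 = 1.484 + 1.3992 + 1.316 + 1.2408
 = 5.44

5.44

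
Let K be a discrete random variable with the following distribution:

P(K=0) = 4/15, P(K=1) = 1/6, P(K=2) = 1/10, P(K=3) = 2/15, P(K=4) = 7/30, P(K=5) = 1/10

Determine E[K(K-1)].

E[K(K-1)] = Σ k(k-1)·P(K=k)
 = 0·4/15 + 0·1/6 + 2·1/10 + 6·2/15 + 12·7/30 + 20·1/10
 = 0 + 0 + 1/5 + 4/5 + 14/5 + 2
 = 29/5

5.8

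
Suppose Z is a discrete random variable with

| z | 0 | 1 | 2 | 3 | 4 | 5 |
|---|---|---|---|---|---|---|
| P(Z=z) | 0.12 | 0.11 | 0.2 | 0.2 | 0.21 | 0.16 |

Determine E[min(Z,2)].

1.65

E[min(Z,2)] = Σ min(z,2)·P(Z=z)
 = 0·0.12 + 1·0.11 + 2·0.2 + 2·0.2 + 2·0.21 + 2·0.16
 = 0 + 0.11 + 0.4 + 0.4 + 0.42 + 0.32
 = 1.65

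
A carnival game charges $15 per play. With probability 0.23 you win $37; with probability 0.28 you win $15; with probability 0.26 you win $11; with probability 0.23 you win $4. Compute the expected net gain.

1.49

E[payout] = 37·0.23 + 15·0.28 + 11·0.26 + 4·0.23
 = 8.51 + 4.2 + 2.86 + 0.92
 = 16.49
Net = 16.49 - 15 = 1.49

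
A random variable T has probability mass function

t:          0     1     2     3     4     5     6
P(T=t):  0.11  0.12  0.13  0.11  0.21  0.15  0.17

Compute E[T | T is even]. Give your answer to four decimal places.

3.4194

P(T is even) = 0.11 + 0.13 + 0.21 + 0.17 = 0.62.
E[T | T is even] = [0·0.11 + 2·0.13 + 4·0.21 + 6·0.17] / 0.62
 = 2.12 / 0.62
 = 106/31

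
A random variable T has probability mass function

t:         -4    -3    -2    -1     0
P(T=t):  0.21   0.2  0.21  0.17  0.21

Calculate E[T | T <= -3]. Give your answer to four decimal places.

P(T <= -3) = 0.21 + 0.2 = 0.41.
E[T | T <= -3] = [(-4)·0.21 + (-3)·0.2] / 0.41
 = -1.44 / 0.41
 = -144/41

-3.5122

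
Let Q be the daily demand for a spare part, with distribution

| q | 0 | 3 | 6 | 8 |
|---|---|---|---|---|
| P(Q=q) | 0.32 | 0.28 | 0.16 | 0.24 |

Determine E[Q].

3.72

E[Q] = Σ q·P(Q=q)
 = 0·0.32 + 3·0.28 + 6·0.16 + 8·0.24
 = 0 + 0.84 + 0.96 + 1.92
 = 3.72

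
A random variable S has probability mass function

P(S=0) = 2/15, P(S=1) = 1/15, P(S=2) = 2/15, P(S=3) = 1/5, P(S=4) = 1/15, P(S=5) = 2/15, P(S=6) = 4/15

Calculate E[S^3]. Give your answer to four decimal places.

E[S^3] = Σ s^3·P(S=s)
 = 0·2/15 + 1·1/15 + 8·2/15 + 27·1/5 + 64·1/15 + 125·2/15 + 216·4/15
 = 0 + 1/15 + 16/15 + 27/5 + 64/15 + 50/3 + 288/5
 = 1276/15

85.0667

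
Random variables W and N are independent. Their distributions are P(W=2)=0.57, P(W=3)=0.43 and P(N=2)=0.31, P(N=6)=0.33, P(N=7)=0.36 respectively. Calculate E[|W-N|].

2.9566

E[|W-N|] = Σ_w Σ_n |w-n| · P(W=w)P(N=n)
 = 0·0.1767 + 4·0.1881 + 5·0.2052 + 1·0.1333 + 3·0.1419 + 4·0.1548
 = 0 + 0.7524 + 1.026 + 0.1333 + 0.4257 + 0.6192
 = 2.9566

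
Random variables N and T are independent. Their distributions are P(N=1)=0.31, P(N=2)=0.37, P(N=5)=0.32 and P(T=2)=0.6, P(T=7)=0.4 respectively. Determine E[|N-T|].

2.502

E[|N-T|] = Σ_n Σ_t |n-t| · P(N=n)P(T=t)
 = 1·0.186 + 6·0.124 + 0·0.222 + 5·0.148 + 3·0.192 + 2·0.128
 = 0.186 + 0.744 + 0 + 0.74 + 0.576 + 0.256
 = 2.502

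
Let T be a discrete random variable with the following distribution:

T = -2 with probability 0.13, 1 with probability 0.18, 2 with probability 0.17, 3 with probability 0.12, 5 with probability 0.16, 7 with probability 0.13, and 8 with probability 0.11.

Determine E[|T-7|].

E[|T-7|] = Σ |t-7|·P(T=t)
 = 9·0.13 + 6·0.18 + 5·0.17 + 4·0.12 + 2·0.16 + 0·0.13 + 1·0.11
 = 1.17 + 1.08 + 0.85 + 0.48 + 0.32 + 0 + 0.11
 = 4.01

4.01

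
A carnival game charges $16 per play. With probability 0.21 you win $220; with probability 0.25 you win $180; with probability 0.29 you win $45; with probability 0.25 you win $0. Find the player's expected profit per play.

88.25

E[payout] = 220·0.21 + 180·0.25 + 45·0.29 + 0·0.25
 = 46.2 + 45 + 13.05 + 0
 = 104.25
Net = 104.25 - 16 = 88.25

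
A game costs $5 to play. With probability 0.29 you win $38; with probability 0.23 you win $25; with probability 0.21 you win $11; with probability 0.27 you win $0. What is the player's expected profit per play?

14.08

E[payout] = 38·0.29 + 25·0.23 + 11·0.21 + 0·0.27
 = 11.02 + 5.75 + 2.31 + 0
 = 19.08
Net = 19.08 - 5 = 14.08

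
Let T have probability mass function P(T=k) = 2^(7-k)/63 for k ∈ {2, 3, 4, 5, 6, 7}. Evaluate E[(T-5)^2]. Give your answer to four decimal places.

E[(T-5)^2] = Σ (t-5)^2·P(T=t)
 = 9·32/63 + 4·16/63 + 1·8/63 + 0·4/63 + 1·2/63 + 4·1/63
 = 32/7 + 64/63 + 8/63 + 0 + 2/63 + 4/63
 = 122/21

5.8095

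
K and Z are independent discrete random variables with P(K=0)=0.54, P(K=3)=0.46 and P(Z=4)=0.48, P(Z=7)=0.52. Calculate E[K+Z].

6.94

E[K+Z] = Σ_k Σ_z (k+z) · P(K=k)P(Z=z)
 = 4·0.2592 + 7·0.2808 + 7·0.2208 + 10·0.2392
 = 1.0368 + 1.9656 + 1.5456 + 2.392
 = 6.94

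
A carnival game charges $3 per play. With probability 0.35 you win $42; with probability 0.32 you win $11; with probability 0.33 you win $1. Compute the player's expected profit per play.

E[payout] = 42·0.35 + 11·0.32 + 1·0.33
 = 14.7 + 3.52 + 0.33
 = 18.55
Net = 18.55 - 3 = 15.55

15.55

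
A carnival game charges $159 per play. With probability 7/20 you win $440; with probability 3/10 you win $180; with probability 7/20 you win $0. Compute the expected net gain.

49

E[payout] = 440·7/20 + 180·3/10 + 0·7/20
 = 154 + 54 + 0
 = 208
Net = 208 - 159 = 49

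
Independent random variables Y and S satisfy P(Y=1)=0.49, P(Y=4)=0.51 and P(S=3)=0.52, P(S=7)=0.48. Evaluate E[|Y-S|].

E[|Y-S|] = Σ_y Σ_s |y-s| · P(Y=y)P(S=s)
 = 2·0.2548 + 6·0.2352 + 1·0.2652 + 3·0.2448
 = 0.5096 + 1.4112 + 0.2652 + 0.7344
 = 2.9204

2.9204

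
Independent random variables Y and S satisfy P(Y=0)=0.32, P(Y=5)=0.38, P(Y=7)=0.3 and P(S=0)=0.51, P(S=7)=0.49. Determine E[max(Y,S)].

5.47

E[max(Y,S)] = Σ_y Σ_s max(y,s) · P(Y=y)P(S=s)
 = 0·0.1632 + 7·0.1568 + 5·0.1938 + 7·0.1862 + 7·0.153 + 7·0.147
 = 0 + 1.0976 + 0.969 + 1.3034 + 1.071 + 1.029
 = 5.47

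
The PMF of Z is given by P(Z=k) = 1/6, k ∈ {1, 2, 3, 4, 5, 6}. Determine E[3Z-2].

E[3Z-2] = Σ (3z-2)·P(Z=z)
 = 1·1/6 + 4·1/6 + 7·1/6 + 10·1/6 + 13·1/6 + 16·1/6
 = 1/6 + 2/3 + 7/6 + 5/3 + 13/6 + 8/3
 = 17/2

8.5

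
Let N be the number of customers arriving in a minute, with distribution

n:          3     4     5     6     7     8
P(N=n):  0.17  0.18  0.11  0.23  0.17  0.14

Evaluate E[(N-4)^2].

E[(N-4)^2] = Σ (n-4)^2·P(N=n)
 = 1·0.17 + 0·0.18 + 1·0.11 + 4·0.23 + 9·0.17 + 16·0.14
 = 0.17 + 0 + 0.11 + 0.92 + 1.53 + 2.24
 = 4.97

4.97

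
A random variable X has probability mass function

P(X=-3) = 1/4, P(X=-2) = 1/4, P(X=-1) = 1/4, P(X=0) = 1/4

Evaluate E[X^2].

E[X^2] = Σ x^2·P(X=x)
 = 9·1/4 + 4·1/4 + 1·1/4 + 0·1/4
 = 9/4 + 1 + 1/4 + 0
 = 7/2

3.5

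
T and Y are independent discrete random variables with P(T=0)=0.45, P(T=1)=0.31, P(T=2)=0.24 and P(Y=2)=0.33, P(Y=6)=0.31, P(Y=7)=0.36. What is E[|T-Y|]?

4.25

E[|T-Y|] = Σ_t Σ_y |t-y| · P(T=t)P(Y=y)
 = 2·0.1485 + 6·0.1395 + 7·0.162 + 1·0.1023 + 5·0.0961 + 6·0.1116 + 0·0.0792 + 4·0.0744 + 5·0.0864
 = 0.297 + 0.837 + 1.134 + 0.1023 + 0.4805 + 0.6696 + 0 + 0.2976 + 0.432
 = 4.25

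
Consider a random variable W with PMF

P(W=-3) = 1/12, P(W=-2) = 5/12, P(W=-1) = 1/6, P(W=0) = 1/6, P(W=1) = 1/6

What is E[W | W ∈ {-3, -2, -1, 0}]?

-1.5

P(W ∈ {-3, -2, -1, 0}) = 1/12 + 5/12 + 1/6 + 1/6 = 5/6.
E[W | W ∈ {-3, -2, -1, 0}] = [(-3)·1/12 + (-2)·5/12 + (-1)·1/6 + 0·1/6] / (5/6)
 = -5/4 / (5/6)
 = -3/2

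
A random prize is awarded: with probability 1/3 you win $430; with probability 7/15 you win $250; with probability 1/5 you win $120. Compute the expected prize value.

E[payout] = 430·1/3 + 250·7/15 + 120·1/5
 = 430/3 + 350/3 + 24
 = 284

284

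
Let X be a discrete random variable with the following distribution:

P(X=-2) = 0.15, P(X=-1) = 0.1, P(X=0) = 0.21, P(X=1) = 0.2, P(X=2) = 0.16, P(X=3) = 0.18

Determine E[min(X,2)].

0.48

E[min(X,2)] = Σ min(x,2)·P(X=x)
 = (-2)·0.15 + (-1)·0.1 + 0·0.21 + 1·0.2 + 2·0.16 + 2·0.18
 = (-0.3) + (-0.1) + 0 + 0.2 + 0.32 + 0.36
 = 0.48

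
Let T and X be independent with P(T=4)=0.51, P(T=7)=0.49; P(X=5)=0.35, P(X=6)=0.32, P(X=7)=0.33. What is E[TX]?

E[TX] = Σ_t Σ_x tx · P(T=t)P(X=x)
 = 20·0.1785 + 24·0.1632 + 28·0.1683 + 35·0.1715 + 42·0.1568 + 49·0.1617
 = 3.57 + 3.9168 + 4.7124 + 6.0025 + 6.5856 + 7.9233
 = 32.7106

32.7106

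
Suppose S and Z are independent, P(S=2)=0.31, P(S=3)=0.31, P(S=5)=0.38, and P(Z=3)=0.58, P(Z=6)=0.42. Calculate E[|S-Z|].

E[|S-Z|] = Σ_s Σ_z |s-z| · P(S=s)P(Z=z)
 = 1·0.1798 + 4·0.1302 + 0·0.1798 + 3·0.1302 + 2·0.2204 + 1·0.1596
 = 0.1798 + 0.5208 + 0 + 0.3906 + 0.4408 + 0.1596
 = 1.6916

1.6916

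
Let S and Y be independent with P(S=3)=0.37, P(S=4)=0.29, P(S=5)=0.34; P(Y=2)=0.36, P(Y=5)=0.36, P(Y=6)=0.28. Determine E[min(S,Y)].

3.2608

E[min(S,Y)] = Σ_s Σ_y min(s,y) · P(S=s)P(Y=y)
 = 2·0.1332 + 3·0.1332 + 3·0.1036 + 2·0.1044 + 4·0.1044 + 4·0.0812 + 2·0.1224 + 5·0.1224 + 5·0.0952
 = 0.2664 + 0.3996 + 0.3108 + 0.2088 + 0.4176 + 0.3248 + 0.2448 + 0.612 + 0.476
 = 3.2608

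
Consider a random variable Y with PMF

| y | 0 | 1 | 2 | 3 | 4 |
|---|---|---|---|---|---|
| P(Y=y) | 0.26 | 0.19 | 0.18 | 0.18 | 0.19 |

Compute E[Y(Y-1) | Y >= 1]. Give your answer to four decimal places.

P(Y >= 1) = 0.19 + 0.18 + 0.18 + 0.19 = 0.74.
E[Y(Y-1) | Y >= 1] = [0·0.19 + 2·0.18 + 6·0.18 + 12·0.19] / 0.74
 = 3.72 / 0.74
 = 186/37

5.0270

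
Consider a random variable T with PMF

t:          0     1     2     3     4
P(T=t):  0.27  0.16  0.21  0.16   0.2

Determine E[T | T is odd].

2

P(T is odd) = 0.16 + 0.16 = 0.32.
E[T | T is odd] = [1·0.16 + 3·0.16] / 0.32
 = 0.64 / 0.32
 = 2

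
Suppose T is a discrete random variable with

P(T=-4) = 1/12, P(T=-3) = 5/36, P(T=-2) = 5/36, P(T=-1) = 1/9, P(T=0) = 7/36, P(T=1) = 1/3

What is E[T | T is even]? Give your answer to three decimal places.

P(T is even) = 1/12 + 5/36 + 7/36 = 5/12.
E[T | T is even] = [(-4)·1/12 + (-2)·5/36 + 0·7/36] / (5/12)
 = -11/18 / (5/12)
 = -22/15

-1.467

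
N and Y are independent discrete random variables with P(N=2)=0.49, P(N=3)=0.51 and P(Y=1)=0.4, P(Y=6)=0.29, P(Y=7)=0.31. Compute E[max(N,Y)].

E[max(N,Y)] = Σ_n Σ_y max(n,y) · P(N=n)P(Y=y)
 = 2·0.196 + 6·0.1421 + 7·0.1519 + 3·0.204 + 6·0.1479 + 7·0.1581
 = 0.392 + 0.8526 + 1.0633 + 0.612 + 0.8874 + 1.1067
 = 4.914

4.914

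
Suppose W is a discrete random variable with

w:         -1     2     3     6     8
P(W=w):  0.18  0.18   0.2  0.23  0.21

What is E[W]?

3.84

E[W] = Σ w·P(W=w)
 = (-1)·0.18 + 2·0.18 + 3·0.2 + 6·0.23 + 8·0.21
 = (-0.18) + 0.36 + 0.6 + 1.38 + 1.68
 = 3.84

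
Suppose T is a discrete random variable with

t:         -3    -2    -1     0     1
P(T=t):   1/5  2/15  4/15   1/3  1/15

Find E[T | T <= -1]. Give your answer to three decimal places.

-1.889

P(T <= -1) = 1/5 + 2/15 + 4/15 = 3/5.
E[T | T <= -1] = [(-3)·1/5 + (-2)·2/15 + (-1)·4/15] / (3/5)
 = -17/15 / (3/5)
 = -17/9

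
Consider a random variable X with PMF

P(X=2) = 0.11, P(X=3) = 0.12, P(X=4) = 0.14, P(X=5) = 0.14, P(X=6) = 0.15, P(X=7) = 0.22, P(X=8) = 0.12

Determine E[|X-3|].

2.46

E[|X-3|] = Σ |x-3|·P(X=x)
 = 1·0.11 + 0·0.12 + 1·0.14 + 2·0.14 + 3·0.15 + 4·0.22 + 5·0.12
 = 0.11 + 0 + 0.14 + 0.28 + 0.45 + 0.88 + 0.6
 = 2.46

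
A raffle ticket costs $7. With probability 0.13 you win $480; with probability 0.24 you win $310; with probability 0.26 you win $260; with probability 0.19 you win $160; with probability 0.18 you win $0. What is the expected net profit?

E[payout] = 480·0.13 + 310·0.24 + 260·0.26 + 160·0.19 + 0·0.18
 = 62.4 + 74.4 + 67.6 + 30.4 + 0
 = 234.8
Net = 234.8 - 7 = 227.8

227.8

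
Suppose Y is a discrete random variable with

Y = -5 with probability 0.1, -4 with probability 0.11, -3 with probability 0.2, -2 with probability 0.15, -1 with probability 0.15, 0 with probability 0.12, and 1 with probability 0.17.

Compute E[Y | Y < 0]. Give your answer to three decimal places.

-2.803

P(Y < 0) = 0.1 + 0.11 + 0.2 + 0.15 + 0.15 = 0.71.
E[Y | Y < 0] = [(-5)·0.1 + (-4)·0.11 + (-3)·0.2 + (-2)·0.15 + (-1)·0.15] / 0.71
 = -1.99 / 0.71
 = -199/71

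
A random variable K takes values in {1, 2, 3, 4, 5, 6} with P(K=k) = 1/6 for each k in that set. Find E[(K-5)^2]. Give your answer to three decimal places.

5.167

E[(K-5)^2] = Σ (k-5)^2·P(K=k)
 = 16·1/6 + 9·1/6 + 4·1/6 + 1·1/6 + 0·1/6 + 1·1/6
 = 8/3 + 3/2 + 2/3 + 1/6 + 0 + 1/6
 = 31/6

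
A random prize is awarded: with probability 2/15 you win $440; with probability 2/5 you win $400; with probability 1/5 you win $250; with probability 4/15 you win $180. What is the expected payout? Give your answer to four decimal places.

E[payout] = 440·2/15 + 400·2/5 + 250·1/5 + 180·4/15
 = 176/3 + 160 + 50 + 48
 = 950/3

316.6667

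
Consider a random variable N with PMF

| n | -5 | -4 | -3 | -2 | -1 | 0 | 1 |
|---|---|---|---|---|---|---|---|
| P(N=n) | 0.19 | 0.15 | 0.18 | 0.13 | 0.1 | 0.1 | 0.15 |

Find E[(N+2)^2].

4.34

E[(N+2)^2] = Σ (n+2)^2·P(N=n)
 = 9·0.19 + 4·0.15 + 1·0.18 + 0·0.13 + 1·0.1 + 4·0.1 + 9·0.15
 = 1.71 + 0.6 + 0.18 + 0 + 0.1 + 0.4 + 1.35
 = 4.34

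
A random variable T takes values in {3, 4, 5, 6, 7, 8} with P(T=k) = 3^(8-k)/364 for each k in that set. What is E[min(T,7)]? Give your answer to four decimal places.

3.4890

E[min(T,7)] = Σ min(t,7)·P(T=t)
 = 3·243/364 + 4·81/364 + 5·27/364 + 6·9/364 + 7·3/364 + 7·1/364
 = 729/364 + 81/91 + 135/364 + 27/182 + 3/52 + 1/52
 = 635/182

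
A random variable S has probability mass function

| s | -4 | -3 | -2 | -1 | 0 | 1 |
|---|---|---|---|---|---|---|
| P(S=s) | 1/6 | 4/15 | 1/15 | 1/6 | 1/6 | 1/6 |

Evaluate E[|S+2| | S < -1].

1.2

P(S < -1) = 1/6 + 4/15 + 1/15 = 1/2.
E[|S+2| | S < -1] = [2·1/6 + 1·4/15 + 0·1/15] / (1/2)
 = 3/5 / (1/2)
 = 6/5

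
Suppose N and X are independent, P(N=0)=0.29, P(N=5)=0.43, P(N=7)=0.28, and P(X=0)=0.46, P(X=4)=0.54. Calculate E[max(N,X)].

E[max(N,X)] = Σ_n Σ_x max(n,x) · P(N=n)P(X=x)
 = 0·0.1334 + 4·0.1566 + 5·0.1978 + 5·0.2322 + 7·0.1288 + 7·0.1512
 = 0 + 0.6264 + 0.989 + 1.161 + 0.9016 + 1.0584
 = 4.7364

4.7364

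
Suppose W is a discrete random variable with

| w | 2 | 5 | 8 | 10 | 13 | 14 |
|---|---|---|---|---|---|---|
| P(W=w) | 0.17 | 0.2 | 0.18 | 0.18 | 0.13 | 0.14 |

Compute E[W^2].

E[W^2] = Σ w^2·P(W=w)
 = 4·0.17 + 25·0.2 + 64·0.18 + 100·0.18 + 169·0.13 + 196·0.14
 = 0.68 + 5 + 11.52 + 18 + 21.97 + 27.44
 = 84.61

84.61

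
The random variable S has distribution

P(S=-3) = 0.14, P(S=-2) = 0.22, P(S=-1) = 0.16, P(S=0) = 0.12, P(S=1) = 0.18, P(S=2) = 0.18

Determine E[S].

-0.48

E[S] = Σ s·P(S=s)
 = (-3)·0.14 + (-2)·0.22 + (-1)·0.16 + 0·0.12 + 1·0.18 + 2·0.18
 = (-0.42) + (-0.44) + (-0.16) + 0 + 0.18 + 0.36
 = -0.48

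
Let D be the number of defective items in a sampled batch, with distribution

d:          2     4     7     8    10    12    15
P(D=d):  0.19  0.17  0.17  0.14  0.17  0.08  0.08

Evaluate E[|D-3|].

4.61

E[|D-3|] = Σ |d-3|·P(D=d)
 = 1·0.19 + 1·0.17 + 4·0.17 + 5·0.14 + 7·0.17 + 9·0.08 + 12·0.08
 = 0.19 + 0.17 + 0.68 + 0.7 + 1.19 + 0.72 + 0.96
 = 4.61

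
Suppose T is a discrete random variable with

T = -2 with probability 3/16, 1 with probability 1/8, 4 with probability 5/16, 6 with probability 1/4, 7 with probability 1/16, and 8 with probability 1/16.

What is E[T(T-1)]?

E[T(T-1)] = Σ t(t-1)·P(T=t)
 = 6·3/16 + 0·1/8 + 12·5/16 + 30·1/4 + 42·1/16 + 56·1/16
 = 9/8 + 0 + 15/4 + 15/2 + 21/8 + 7/2
 = 37/2

18.5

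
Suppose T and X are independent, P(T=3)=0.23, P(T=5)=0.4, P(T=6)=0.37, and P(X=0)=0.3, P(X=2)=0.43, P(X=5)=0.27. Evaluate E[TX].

E[TX] = Σ_t Σ_x tx · P(T=t)P(X=x)
 = 0·0.069 + 6·0.0989 + 15·0.0621 + 0·0.12 + 10·0.172 + 25·0.108 + 0·0.111 + 12·0.1591 + 30·0.0999
 = 0 + 0.5934 + 0.9315 + 0 + 1.72 + 2.7 + 0 + 1.9092 + 2.997
 = 10.8511

10.8511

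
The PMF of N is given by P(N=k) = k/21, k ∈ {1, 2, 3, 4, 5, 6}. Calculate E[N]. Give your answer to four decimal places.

E[N] = Σ n·P(N=n)
 = 1·1/21 + 2·2/21 + 3·1/7 + 4·4/21 + 5·5/21 + 6·2/7
 = 1/21 + 4/21 + 3/7 + 16/21 + 25/21 + 12/7
 = 13/3

4.3333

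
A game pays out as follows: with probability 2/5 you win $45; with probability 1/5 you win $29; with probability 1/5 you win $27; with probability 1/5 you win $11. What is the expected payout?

E[payout] = 45·2/5 + 29·1/5 + 27·1/5 + 11·1/5
 = 18 + 29/5 + 27/5 + 11/5
 = 157/5

31.4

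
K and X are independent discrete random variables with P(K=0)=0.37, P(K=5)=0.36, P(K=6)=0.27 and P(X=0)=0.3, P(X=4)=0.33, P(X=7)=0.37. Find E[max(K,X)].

E[max(K,X)] = Σ_k Σ_x max(k,x) · P(K=k)P(X=x)
 = 0·0.111 + 4·0.1221 + 7·0.1369 + 5·0.108 + 5·0.1188 + 7·0.1332 + 6·0.081 + 6·0.0891 + 7·0.0999
 = 0 + 0.4884 + 0.9583 + 0.54 + 0.594 + 0.9324 + 0.486 + 0.5346 + 0.6993
 = 5.233

5.233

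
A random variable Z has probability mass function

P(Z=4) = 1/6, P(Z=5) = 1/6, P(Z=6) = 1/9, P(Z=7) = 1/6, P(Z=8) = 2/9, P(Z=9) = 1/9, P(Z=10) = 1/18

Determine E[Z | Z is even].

P(Z is even) = 1/6 + 1/9 + 2/9 + 1/18 = 5/9.
E[Z | Z is even] = [4·1/6 + 6·1/9 + 8·2/9 + 10·1/18] / (5/9)
 = 11/3 / (5/9)
 = 33/5

6.6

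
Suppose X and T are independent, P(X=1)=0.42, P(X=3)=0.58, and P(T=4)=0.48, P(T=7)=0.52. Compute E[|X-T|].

3.4

E[|X-T|] = Σ_x Σ_t |x-t| · P(X=x)P(T=t)
 = 3·0.2016 + 6·0.2184 + 1·0.2784 + 4·0.3016
 = 0.6048 + 1.3104 + 0.2784 + 1.2064
 = 3.4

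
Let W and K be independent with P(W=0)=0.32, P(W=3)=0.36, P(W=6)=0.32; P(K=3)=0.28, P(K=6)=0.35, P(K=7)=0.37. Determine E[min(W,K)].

E[min(W,K)] = Σ_w Σ_k min(w,k) · P(W=w)P(K=k)
 = 0·0.0896 + 0·0.112 + 0·0.1184 + 3·0.1008 + 3·0.126 + 3·0.1332 + 3·0.0896 + 6·0.112 + 6·0.1184
 = 0 + 0 + 0 + 0.3024 + 0.378 + 0.3996 + 0.2688 + 0.672 + 0.7104
 = 2.7312

2.7312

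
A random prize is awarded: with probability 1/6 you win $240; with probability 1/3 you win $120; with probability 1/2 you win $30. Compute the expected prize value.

E[payout] = 240·1/6 + 120·1/3 + 30·1/2
 = 40 + 40 + 15
 = 95

95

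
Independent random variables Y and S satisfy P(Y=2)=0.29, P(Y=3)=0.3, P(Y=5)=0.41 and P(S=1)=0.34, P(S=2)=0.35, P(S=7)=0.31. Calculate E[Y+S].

6.74

E[Y+S] = Σ_y Σ_s (y+s) · P(Y=y)P(S=s)
 = 3·0.0986 + 4·0.1015 + 9·0.0899 + 4·0.102 + 5·0.105 + 10·0.093 + 6·0.1394 + 7·0.1435 + 12·0.1271
 = 0.2958 + 0.406 + 0.8091 + 0.408 + 0.525 + 0.93 + 0.8364 + 1.0045 + 1.5252
 = 6.74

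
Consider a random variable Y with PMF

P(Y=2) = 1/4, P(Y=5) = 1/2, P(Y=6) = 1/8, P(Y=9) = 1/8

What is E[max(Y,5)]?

5.625

E[max(Y,5)] = Σ max(y,5)·P(Y=y)
 = 5·1/4 + 5·1/2 + 6·1/8 + 9·1/8
 = 5/4 + 5/2 + 3/4 + 9/8
 = 45/8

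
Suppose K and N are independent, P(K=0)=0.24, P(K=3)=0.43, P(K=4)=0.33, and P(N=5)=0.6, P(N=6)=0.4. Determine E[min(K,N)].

2.61

E[min(K,N)] = Σ_k Σ_n min(k,n) · P(K=k)P(N=n)
 = 0·0.144 + 0·0.096 + 3·0.258 + 3·0.172 + 4·0.198 + 4·0.132
 = 0 + 0 + 0.774 + 0.516 + 0.792 + 0.528
 = 2.61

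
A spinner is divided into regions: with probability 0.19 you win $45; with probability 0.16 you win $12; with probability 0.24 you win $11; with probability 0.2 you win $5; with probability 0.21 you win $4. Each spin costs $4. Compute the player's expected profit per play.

10.95

E[payout] = 45·0.19 + 12·0.16 + 11·0.24 + 5·0.2 + 4·0.21
 = 8.55 + 1.92 + 2.64 + 1 + 0.84
 = 14.95
Net = 14.95 - 4 = 10.95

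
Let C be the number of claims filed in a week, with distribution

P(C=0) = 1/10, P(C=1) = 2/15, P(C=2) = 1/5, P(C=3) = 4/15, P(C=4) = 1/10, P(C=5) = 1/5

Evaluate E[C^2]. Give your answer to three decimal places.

9.933

E[C^2] = Σ c^2·P(C=c)
 = 0·1/10 + 1·2/15 + 4·1/5 + 9·4/15 + 16·1/10 + 25·1/5
 = 0 + 2/15 + 4/5 + 12/5 + 8/5 + 5
 = 149/15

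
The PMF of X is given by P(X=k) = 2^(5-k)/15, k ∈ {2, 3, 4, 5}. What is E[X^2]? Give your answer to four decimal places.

8.3333

E[X^2] = Σ x^2·P(X=x)
 = 4·8/15 + 9·4/15 + 16·2/15 + 25·1/15
 = 32/15 + 12/5 + 32/15 + 5/3
 = 25/3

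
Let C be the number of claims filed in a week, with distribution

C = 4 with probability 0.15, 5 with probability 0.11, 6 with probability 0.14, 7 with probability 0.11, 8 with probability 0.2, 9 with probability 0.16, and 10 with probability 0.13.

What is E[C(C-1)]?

47.24

E[C(C-1)] = Σ c(c-1)·P(C=c)
 = 12·0.15 + 20·0.11 + 30·0.14 + 42·0.11 + 56·0.2 + 72·0.16 + 90·0.13
 = 1.8 + 2.2 + 4.2 + 4.62 + 11.2 + 11.52 + 11.7
 = 47.24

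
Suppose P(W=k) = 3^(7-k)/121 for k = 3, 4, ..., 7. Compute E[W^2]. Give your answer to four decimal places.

12.7521

E[W^2] = Σ w^2·P(W=w)
 = 9·81/121 + 16·27/121 + 25·9/121 + 36·3/121 + 49·1/121
 = 729/121 + 432/121 + 225/121 + 108/121 + 49/121
 = 1543/121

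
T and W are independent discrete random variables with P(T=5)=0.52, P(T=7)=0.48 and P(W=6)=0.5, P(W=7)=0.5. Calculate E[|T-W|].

1.02

E[|T-W|] = Σ_t Σ_w |t-w| · P(T=t)P(W=w)
 = 1·0.26 + 2·0.26 + 1·0.24 + 0·0.24
 = 0.26 + 0.52 + 0.24 + 0
 = 1.02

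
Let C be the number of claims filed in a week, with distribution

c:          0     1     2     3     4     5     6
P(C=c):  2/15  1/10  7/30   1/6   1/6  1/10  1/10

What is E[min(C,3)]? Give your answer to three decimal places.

2.167

E[min(C,3)] = Σ min(c,3)·P(C=c)
 = 0·2/15 + 1·1/10 + 2·7/30 + 3·1/6 + 3·1/6 + 3·1/10 + 3·1/10
 = 0 + 1/10 + 7/15 + 1/2 + 1/2 + 3/10 + 3/10
 = 13/6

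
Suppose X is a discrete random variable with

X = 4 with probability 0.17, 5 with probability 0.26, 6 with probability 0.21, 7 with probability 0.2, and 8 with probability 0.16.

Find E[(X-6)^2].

1.78

E[(X-6)^2] = Σ (x-6)^2·P(X=x)
 = 4·0.17 + 1·0.26 + 0·0.21 + 1·0.2 + 4·0.16
 = 0.68 + 0.26 + 0 + 0.2 + 0.64
 = 1.78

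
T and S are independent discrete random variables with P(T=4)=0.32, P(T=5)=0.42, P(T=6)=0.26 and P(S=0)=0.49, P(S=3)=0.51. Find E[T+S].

6.47

E[T+S] = Σ_t Σ_s (t+s) · P(T=t)P(S=s)
 = 4·0.1568 + 7·0.1632 + 5·0.2058 + 8·0.2142 + 6·0.1274 + 9·0.1326
 = 0.6272 + 1.1424 + 1.029 + 1.7136 + 0.7644 + 1.1934
 = 6.47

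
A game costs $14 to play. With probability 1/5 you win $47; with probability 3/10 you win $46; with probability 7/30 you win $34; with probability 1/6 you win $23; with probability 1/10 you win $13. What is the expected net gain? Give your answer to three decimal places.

E[payout] = 47·1/5 + 46·3/10 + 34·7/30 + 23·1/6 + 13·1/10
 = 47/5 + 69/5 + 119/15 + 23/6 + 13/10
 = 544/15
Net = 544/15 - 14 = 334/15

22.267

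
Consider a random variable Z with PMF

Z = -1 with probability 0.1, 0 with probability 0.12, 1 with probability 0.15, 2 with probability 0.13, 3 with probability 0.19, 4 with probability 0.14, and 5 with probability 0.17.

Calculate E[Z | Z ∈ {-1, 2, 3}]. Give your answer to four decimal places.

P(Z ∈ {-1, 2, 3}) = 0.1 + 0.13 + 0.19 = 0.42.
E[Z | Z ∈ {-1, 2, 3}] = [(-1)·0.1 + 2·0.13 + 3·0.19] / 0.42
 = 0.73 / 0.42
 = 73/42

1.7381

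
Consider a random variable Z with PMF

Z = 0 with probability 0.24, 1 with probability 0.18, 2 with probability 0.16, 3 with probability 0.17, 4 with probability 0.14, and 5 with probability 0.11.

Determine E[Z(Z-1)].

E[Z(Z-1)] = Σ z(z-1)·P(Z=z)
 = 0·0.24 + 0·0.18 + 2·0.16 + 6·0.17 + 12·0.14 + 20·0.11
 = 0 + 0 + 0.32 + 1.02 + 1.68 + 2.2
 = 5.22

5.22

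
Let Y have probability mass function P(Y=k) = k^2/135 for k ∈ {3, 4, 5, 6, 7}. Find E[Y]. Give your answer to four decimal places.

E[Y] = Σ y·P(Y=y)
 = 3·1/15 + 4·16/135 + 5·5/27 + 6·4/15 + 7·49/135
 = 1/5 + 64/135 + 25/27 + 8/5 + 343/135
 = 155/27

5.7407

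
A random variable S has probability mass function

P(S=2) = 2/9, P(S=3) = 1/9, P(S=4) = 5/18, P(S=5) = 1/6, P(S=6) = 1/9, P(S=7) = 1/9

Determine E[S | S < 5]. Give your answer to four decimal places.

P(S < 5) = 2/9 + 1/9 + 5/18 = 11/18.
E[S | S < 5] = [2·2/9 + 3·1/9 + 4·5/18] / (11/18)
 = 17/9 / (11/18)
 = 34/11

3.0909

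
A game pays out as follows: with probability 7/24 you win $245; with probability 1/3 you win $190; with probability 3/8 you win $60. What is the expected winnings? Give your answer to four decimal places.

157.2917

E[payout] = 245·7/24 + 190·1/3 + 60·3/8
 = 1715/24 + 190/3 + 45/2
 = 3775/24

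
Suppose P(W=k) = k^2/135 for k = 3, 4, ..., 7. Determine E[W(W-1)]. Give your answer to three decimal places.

28.770

E[W(W-1)] = Σ w(w-1)·P(W=w)
 = 6·1/15 + 12·16/135 + 20·5/27 + 30·4/15 + 42·49/135
 = 2/5 + 64/45 + 100/27 + 8 + 686/45
 = 3884/135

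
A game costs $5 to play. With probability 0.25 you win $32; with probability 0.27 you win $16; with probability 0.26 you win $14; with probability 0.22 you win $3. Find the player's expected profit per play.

11.62

E[payout] = 32·0.25 + 16·0.27 + 14·0.26 + 3·0.22
 = 8 + 4.32 + 3.64 + 0.66
 = 16.62
Net = 16.62 - 5 = 11.62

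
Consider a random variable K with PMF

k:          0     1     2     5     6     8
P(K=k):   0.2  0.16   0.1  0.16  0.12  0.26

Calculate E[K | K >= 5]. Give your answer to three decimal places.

P(K >= 5) = 0.16 + 0.12 + 0.26 = 0.54.
E[K | K >= 5] = [5·0.16 + 6·0.12 + 8·0.26] / 0.54
 = 3.6 / 0.54
 = 20/3

6.667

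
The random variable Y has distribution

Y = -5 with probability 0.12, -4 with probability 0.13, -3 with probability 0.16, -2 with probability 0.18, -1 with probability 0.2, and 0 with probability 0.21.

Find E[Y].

E[Y] = Σ y·P(Y=y)
 = (-5)·0.12 + (-4)·0.13 + (-3)·0.16 + (-2)·0.18 + (-1)·0.2 + 0·0.21
 = (-0.6) + (-0.52) + (-0.48) + (-0.36) + (-0.2) + 0
 = -2.16

-2.16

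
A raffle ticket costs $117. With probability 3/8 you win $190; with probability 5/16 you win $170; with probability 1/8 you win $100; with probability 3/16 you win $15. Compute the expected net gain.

E[payout] = 190·3/8 + 170·5/16 + 100·1/8 + 15·3/16
 = 285/4 + 425/8 + 25/2 + 45/16
 = 2235/16
Net = 2235/16 - 117 = 363/16

22.6875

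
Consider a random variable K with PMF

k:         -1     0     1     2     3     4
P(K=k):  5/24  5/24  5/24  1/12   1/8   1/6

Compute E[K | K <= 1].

P(K <= 1) = 5/24 + 5/24 + 5/24 = 5/8.
E[K | K <= 1] = [(-1)·5/24 + 0·5/24 + 1·5/24] / (5/8)
 = 0 / (5/8)
 = 0

0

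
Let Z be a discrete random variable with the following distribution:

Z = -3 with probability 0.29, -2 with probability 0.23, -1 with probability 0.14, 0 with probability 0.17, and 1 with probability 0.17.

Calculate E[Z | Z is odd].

-1.4

P(Z is odd) = 0.29 + 0.14 + 0.17 = 0.6.
E[Z | Z is odd] = [(-3)·0.29 + (-1)·0.14 + 1·0.17] / 0.6
 = -0.84 / 0.6
 = -7/5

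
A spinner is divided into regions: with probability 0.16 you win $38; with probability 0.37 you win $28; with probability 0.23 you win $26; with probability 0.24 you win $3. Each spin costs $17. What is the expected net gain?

6.14

E[payout] = 38·0.16 + 28·0.37 + 26·0.23 + 3·0.24
 = 6.08 + 10.36 + 5.98 + 0.72
 = 23.14
Net = 23.14 - 17 = 6.14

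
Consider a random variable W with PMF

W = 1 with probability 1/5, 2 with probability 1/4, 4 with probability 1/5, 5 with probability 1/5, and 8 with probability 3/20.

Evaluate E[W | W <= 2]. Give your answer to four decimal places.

P(W <= 2) = 1/5 + 1/4 = 9/20.
E[W | W <= 2] = [1·1/5 + 2·1/4] / (9/20)
 = 7/10 / (9/20)
 = 14/9

1.5556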